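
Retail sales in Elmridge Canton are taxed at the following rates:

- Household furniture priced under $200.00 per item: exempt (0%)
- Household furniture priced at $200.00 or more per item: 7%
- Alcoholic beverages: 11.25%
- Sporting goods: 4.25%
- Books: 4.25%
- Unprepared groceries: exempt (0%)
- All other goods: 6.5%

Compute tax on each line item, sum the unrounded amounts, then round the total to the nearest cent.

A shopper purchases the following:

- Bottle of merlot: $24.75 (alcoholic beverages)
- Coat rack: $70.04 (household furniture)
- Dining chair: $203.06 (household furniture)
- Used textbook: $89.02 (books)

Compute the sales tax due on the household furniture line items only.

Coat rack $70.04: household furniture, under $200.00 → 0% → $0.00
Dining chair $203.06: household furniture, $200.00 or more → 7% → $14.2142
Tax on household furniture: unrounded sum = $14.2142 → $14.21

$14.21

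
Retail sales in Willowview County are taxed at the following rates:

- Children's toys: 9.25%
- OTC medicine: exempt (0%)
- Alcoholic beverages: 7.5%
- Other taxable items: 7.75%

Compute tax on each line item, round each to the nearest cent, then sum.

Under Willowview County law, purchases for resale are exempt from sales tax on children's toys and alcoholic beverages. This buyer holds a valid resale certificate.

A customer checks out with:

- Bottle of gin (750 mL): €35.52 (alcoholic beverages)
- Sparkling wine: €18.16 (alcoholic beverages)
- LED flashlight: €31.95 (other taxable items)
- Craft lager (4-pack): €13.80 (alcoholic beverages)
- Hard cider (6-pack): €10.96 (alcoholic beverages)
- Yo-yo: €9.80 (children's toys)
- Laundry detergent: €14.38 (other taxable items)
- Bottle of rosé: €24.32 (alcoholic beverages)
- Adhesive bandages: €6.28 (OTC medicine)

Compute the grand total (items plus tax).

Bottle of gin (750 mL) €35.52: alcoholic beverages, buyer-exempt → 0% → €0.00
Sparkling wine €18.16: alcoholic beverages, buyer-exempt → 0% → €0.00
LED flashlight €31.95: other taxable items → 7.75% → €2.48
Craft lager (4-pack) €13.80: alcoholic beverages, buyer-exempt → 0% → €0.00
Hard cider (6-pack) €10.96: alcoholic beverages, buyer-exempt → 0% → €0.00
Yo-yo €9.80: children's toys, buyer-exempt → 0% → €0.00
Laundry detergent €14.38: other taxable items → 7.75% → €1.11
Bottle of rosé €24.32: alcoholic beverages, buyer-exempt → 0% → €0.00
Adhesive bandages €6.28: OTC medicine → 0% → €0.00
Subtotal = €165.17; tax = €3.59; total due = €168.76

€168.76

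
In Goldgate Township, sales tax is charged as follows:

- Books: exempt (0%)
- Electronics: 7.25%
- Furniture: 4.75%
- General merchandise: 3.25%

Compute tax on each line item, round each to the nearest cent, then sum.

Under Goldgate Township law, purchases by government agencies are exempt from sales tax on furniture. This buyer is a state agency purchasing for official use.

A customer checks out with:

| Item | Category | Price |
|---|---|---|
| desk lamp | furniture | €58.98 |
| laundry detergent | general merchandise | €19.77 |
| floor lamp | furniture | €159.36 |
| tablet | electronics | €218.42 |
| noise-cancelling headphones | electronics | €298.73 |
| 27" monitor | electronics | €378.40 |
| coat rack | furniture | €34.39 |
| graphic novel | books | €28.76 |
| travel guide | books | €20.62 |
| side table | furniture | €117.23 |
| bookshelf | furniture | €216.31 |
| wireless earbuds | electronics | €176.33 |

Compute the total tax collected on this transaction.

€78.35

Desk lamp €58.98: furniture, buyer-exempt → 0% → €0.00
Laundry detergent €19.77: general merchandise → 3.25% → €0.64
Floor lamp €159.36: furniture, buyer-exempt → 0% → €0.00
Tablet €218.42: electronics → 7.25% → €15.84
Noise-cancelling headphones €298.73: electronics → 7.25% → €21.66
27" monitor €378.40: electronics → 7.25% → €27.43
Coat rack €34.39: furniture, buyer-exempt → 0% → €0.00
Graphic novel €28.76: books → 0% → €0.00
Travel guide €20.62: books → 0% → €0.00
Side table €117.23: furniture, buyer-exempt → 0% → €0.00
Bookshelf €216.31: furniture, buyer-exempt → 0% → €0.00
Wireless earbuds €176.33: electronics → 7.25% → €12.78
Total tax = €0.64 + €15.84 + €21.66 + €27.43 + €12.78 = €78.35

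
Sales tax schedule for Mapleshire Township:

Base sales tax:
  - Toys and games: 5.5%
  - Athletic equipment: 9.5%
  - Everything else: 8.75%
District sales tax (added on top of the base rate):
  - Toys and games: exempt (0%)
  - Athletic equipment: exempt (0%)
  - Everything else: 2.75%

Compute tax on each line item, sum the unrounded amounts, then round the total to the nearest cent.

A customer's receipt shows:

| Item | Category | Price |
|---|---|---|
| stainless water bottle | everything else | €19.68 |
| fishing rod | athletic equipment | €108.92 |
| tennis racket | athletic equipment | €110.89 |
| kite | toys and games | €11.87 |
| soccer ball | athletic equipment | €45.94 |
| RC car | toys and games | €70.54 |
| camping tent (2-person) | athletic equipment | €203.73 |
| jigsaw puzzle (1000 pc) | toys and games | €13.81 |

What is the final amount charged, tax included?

€637.54

Stainless water bottle €19.68: everything else → 8.75% + 2.75% district = 11.5% → €2.2632
Fishing rod €108.92: athletic equipment → 9.5% + 0% district = 9.5% → €10.3474
Tennis racket €110.89: athletic equipment → 9.5% + 0% district = 9.5% → €10.53455
Kite €11.87: toys and games → 5.5% + 0% district = 5.5% → €0.65285
Soccer ball €45.94: athletic equipment → 9.5% + 0% district = 9.5% → €4.3643
RC car €70.54: toys and games → 5.5% + 0% district = 5.5% → €3.8797
Camping tent (2-person) €203.73: athletic equipment → 9.5% + 0% district = 9.5% → €19.35435
Jigsaw puzzle (1000 pc) €13.81: toys and games → 5.5% + 0% district = 5.5% → €0.75955
Subtotal = €585.38; unrounded tax = €52.1559 → €52.16; total due = €637.54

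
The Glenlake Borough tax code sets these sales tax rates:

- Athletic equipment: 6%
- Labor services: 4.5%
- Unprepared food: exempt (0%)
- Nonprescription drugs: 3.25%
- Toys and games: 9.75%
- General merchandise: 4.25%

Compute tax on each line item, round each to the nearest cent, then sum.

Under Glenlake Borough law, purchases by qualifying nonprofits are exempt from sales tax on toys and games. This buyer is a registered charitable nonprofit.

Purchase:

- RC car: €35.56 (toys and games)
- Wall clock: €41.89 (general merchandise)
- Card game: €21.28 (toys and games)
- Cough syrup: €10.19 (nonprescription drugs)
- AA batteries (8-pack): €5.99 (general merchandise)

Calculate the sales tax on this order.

€2.36

RC car €35.56: toys and games, buyer-exempt → 0% → €0.00
Wall clock €41.89: general merchandise → 4.25% → €1.78
Card game €21.28: toys and games, buyer-exempt → 0% → €0.00
Cough syrup €10.19: nonprescription drugs → 3.25% → €0.33
AA batteries (8-pack) €5.99: general merchandise → 4.25% → €0.25
Total tax = €1.78 + €0.33 + €0.25 = €2.36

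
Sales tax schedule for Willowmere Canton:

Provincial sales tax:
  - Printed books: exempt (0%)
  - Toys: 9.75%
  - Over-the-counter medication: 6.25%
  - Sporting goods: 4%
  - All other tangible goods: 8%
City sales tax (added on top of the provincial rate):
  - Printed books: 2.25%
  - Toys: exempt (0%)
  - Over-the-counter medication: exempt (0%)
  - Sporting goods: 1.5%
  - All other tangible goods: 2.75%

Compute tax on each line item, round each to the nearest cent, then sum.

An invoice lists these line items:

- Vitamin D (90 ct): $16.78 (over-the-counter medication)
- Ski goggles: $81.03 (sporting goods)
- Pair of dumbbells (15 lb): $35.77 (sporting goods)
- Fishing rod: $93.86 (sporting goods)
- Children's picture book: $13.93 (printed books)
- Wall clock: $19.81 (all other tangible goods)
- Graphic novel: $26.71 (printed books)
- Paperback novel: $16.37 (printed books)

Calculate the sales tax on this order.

$16.05

Vitamin D (90 ct) $16.78: over-the-counter medication → 6.25% + 0% city = 6.25% → $1.05
Ski goggles $81.03: sporting goods → 4% + 1.5% city = 5.5% → $4.46
Pair of dumbbells (15 lb) $35.77: sporting goods → 4% + 1.5% city = 5.5% → $1.97
Fishing rod $93.86: sporting goods → 4% + 1.5% city = 5.5% → $5.16
Children's picture book $13.93: printed books → 0% + 2.25% city = 2.25% → $0.31
Wall clock $19.81: all other tangible goods → 8% + 2.75% city = 10.75% → $2.13
Graphic novel $26.71: printed books → 0% + 2.25% city = 2.25% → $0.60
Paperback novel $16.37: printed books → 0% + 2.25% city = 2.25% → $0.37
Total tax = $1.05 + $4.46 + $1.97 + $5.16 + $0.31 + $2.13 + $0.60 + $0.37 = $16.05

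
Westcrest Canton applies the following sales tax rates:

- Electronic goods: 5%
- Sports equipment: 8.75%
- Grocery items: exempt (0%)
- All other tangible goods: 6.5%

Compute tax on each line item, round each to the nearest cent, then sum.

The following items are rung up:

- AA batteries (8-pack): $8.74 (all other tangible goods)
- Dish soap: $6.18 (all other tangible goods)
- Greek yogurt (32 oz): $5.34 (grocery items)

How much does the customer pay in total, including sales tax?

AA batteries (8-pack) $8.74: all other tangible goods → 6.5% → $0.57
Dish soap $6.18: all other tangible goods → 6.5% → $0.40
Greek yogurt (32 oz) $5.34: grocery items → 0% → $0.00
Subtotal = $20.26; tax = $0.97; total due = $21.23

$21.23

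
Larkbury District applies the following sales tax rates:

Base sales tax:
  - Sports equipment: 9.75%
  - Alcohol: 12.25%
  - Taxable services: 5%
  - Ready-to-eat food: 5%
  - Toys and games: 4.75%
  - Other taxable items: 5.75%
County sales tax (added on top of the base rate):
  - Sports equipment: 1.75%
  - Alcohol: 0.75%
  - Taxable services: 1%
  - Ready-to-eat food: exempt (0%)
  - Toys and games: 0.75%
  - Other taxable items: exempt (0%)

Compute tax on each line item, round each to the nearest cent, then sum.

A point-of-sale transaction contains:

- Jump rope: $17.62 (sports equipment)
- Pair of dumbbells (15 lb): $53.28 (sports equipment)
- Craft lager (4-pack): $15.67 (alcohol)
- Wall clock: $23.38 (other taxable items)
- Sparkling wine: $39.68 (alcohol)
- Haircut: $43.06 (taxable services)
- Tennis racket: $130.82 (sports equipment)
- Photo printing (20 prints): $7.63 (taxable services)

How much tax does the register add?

$34.78

Jump rope $17.62: sports equipment → 9.75% + 1.75% county = 11.5% → $2.03
Pair of dumbbells (15 lb) $53.28: sports equipment → 9.75% + 1.75% county = 11.5% → $6.13
Craft lager (4-pack) $15.67: alcohol → 12.25% + 0.75% county = 13% → $2.04
Wall clock $23.38: other taxable items → 5.75% + 0% county = 5.75% → $1.34
Sparkling wine $39.68: alcohol → 12.25% + 0.75% county = 13% → $5.16
Haircut $43.06: taxable services → 5% + 1% county = 6% → $2.58
Tennis racket $130.82: sports equipment → 9.75% + 1.75% county = 11.5% → $15.04
Photo printing (20 prints) $7.63: taxable services → 5% + 1% county = 6% → $0.46
Total tax = $2.03 + $6.13 + $2.04 + $1.34 + $5.16 + $2.58 + $15.04 + $0.46 = $34.78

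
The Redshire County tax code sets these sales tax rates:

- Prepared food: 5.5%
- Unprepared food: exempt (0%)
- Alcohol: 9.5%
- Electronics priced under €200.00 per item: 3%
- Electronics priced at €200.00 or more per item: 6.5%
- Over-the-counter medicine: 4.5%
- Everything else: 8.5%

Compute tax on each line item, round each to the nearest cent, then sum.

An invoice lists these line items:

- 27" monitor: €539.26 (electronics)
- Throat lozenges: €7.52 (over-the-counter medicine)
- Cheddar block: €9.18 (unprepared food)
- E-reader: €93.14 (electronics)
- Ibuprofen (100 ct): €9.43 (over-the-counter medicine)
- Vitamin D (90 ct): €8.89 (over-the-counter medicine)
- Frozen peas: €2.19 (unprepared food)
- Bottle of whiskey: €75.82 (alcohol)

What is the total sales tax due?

€46.20

27" monitor €539.26: electronics, €200.00 or more → 6.5% → €35.05
Throat lozenges €7.52: over-the-counter medicine → 4.5% → €0.34
Cheddar block €9.18: unprepared food → 0% → €0.00
E-reader €93.14: electronics, under €200.00 → 3% → €2.79
Ibuprofen (100 ct) €9.43: over-the-counter medicine → 4.5% → €0.42
Vitamin D (90 ct) €8.89: over-the-counter medicine → 4.5% → €0.40
Frozen peas €2.19: unprepared food → 0% → €0.00
Bottle of whiskey €75.82: alcohol → 9.5% → €7.20
Total tax = €35.05 + €0.34 + €2.79 + €0.42 + €0.40 + €7.20 = €46.20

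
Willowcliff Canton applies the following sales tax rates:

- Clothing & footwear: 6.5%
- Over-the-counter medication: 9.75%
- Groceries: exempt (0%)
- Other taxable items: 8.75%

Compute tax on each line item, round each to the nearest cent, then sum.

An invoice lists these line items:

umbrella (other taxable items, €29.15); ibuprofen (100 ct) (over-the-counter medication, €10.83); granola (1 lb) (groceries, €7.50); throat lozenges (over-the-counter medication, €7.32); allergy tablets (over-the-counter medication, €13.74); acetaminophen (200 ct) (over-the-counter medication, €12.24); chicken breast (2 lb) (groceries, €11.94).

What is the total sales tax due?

€6.85

Umbrella €29.15: other taxable items → 8.75% → €2.55
Ibuprofen (100 ct) €10.83: over-the-counter medication → 9.75% → €1.06
Granola (1 lb) €7.50: groceries → 0% → €0.00
Throat lozenges €7.32: over-the-counter medication → 9.75% → €0.71
Allergy tablets €13.74: over-the-counter medication → 9.75% → €1.34
Acetaminophen (200 ct) €12.24: over-the-counter medication → 9.75% → €1.19
Chicken breast (2 lb) €11.94: groceries → 0% → €0.00
Total tax = €2.55 + €1.06 + €0.71 + €1.34 + €1.19 = €6.85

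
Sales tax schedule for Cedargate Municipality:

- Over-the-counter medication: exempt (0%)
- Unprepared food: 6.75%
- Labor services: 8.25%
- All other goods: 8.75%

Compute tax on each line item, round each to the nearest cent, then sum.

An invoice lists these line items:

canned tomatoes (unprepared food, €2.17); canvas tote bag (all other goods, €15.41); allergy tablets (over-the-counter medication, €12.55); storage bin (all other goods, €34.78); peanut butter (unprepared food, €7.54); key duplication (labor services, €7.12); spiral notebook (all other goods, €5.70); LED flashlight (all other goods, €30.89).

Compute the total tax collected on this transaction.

Canned tomatoes €2.17: unprepared food → 6.75% → €0.15
Canvas tote bag €15.41: all other goods → 8.75% → €1.35
Allergy tablets €12.55: over-the-counter medication → 0% → €0.00
Storage bin €34.78: all other goods → 8.75% → €3.04
Peanut butter €7.54: unprepared food → 6.75% → €0.51
Key duplication €7.12: labor services → 8.25% → €0.59
Spiral notebook €5.70: all other goods → 8.75% → €0.50
LED flashlight €30.89: all other goods → 8.75% → €2.70
Total tax = €0.15 + €1.35 + €3.04 + €0.51 + €0.59 + €0.50 + €2.70 = €8.84

€8.84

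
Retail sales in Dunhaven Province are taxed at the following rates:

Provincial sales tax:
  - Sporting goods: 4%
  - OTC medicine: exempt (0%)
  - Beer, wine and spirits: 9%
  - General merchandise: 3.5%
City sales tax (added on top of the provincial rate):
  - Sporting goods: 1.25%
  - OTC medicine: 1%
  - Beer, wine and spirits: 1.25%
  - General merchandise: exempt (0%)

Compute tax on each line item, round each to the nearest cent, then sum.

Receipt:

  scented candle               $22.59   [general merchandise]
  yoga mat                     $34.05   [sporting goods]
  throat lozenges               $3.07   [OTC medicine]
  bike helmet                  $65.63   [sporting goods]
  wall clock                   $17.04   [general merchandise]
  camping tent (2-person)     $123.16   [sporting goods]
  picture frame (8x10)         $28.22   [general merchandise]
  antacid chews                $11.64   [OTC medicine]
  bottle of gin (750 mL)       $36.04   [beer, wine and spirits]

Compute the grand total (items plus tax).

$359.37

Scented candle $22.59: general merchandise → 3.5% + 0% city = 3.5% → $0.79
Yoga mat $34.05: sporting goods → 4% + 1.25% city = 5.25% → $1.79
Throat lozenges $3.07: OTC medicine → 0% + 1% city = 1% → $0.03
Bike helmet $65.63: sporting goods → 4% + 1.25% city = 5.25% → $3.45
Wall clock $17.04: general merchandise → 3.5% + 0% city = 3.5% → $0.60
Camping tent (2-person) $123.16: sporting goods → 4% + 1.25% city = 5.25% → $6.47
Picture frame (8x10) $28.22: general merchandise → 3.5% + 0% city = 3.5% → $0.99
Antacid chews $11.64: OTC medicine → 0% + 1% city = 1% → $0.12
Bottle of gin (750 mL) $36.04: beer, wine and spirits → 9% + 1.25% city = 10.25% → $3.69
Subtotal = $341.44; tax = $17.93; total due = $359.37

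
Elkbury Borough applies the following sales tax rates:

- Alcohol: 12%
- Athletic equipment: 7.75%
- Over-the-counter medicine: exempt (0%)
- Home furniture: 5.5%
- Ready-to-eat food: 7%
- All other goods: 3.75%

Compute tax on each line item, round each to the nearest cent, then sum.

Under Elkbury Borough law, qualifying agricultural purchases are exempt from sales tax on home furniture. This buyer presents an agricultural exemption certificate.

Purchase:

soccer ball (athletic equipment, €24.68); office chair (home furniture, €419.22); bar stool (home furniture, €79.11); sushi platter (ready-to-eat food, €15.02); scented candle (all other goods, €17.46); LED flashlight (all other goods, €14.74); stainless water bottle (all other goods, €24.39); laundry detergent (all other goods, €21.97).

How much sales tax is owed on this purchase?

€5.89

Soccer ball €24.68: athletic equipment → 7.75% → €1.91
Office chair €419.22: home furniture, buyer-exempt → 0% → €0.00
Bar stool €79.11: home furniture, buyer-exempt → 0% → €0.00
Sushi platter €15.02: ready-to-eat food → 7% → €1.05
Scented candle €17.46: all other goods → 3.75% → €0.65
LED flashlight €14.74: all other goods → 3.75% → €0.55
Stainless water bottle €24.39: all other goods → 3.75% → €0.91
Laundry detergent €21.97: all other goods → 3.75% → €0.82
Total tax = €1.91 + €1.05 + €0.65 + €0.55 + €0.91 + €0.82 = €5.89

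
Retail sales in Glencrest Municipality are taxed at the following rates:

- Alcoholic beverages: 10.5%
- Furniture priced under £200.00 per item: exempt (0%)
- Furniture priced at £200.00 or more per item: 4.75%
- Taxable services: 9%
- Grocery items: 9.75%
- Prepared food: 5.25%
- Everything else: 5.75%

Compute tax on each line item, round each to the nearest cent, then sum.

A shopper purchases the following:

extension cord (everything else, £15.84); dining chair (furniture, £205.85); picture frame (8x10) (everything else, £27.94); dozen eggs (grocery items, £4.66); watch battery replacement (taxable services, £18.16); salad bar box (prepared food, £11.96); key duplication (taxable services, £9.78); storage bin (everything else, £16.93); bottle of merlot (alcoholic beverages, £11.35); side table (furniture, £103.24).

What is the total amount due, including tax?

Extension cord £15.84: everything else → 5.75% → £0.91
Dining chair £205.85: furniture, £200.00 or more → 4.75% → £9.78
Picture frame (8x10) £27.94: everything else → 5.75% → £1.61
Dozen eggs £4.66: grocery items → 9.75% → £0.45
Watch battery replacement £18.16: taxable services → 9% → £1.63
Salad bar box £11.96: prepared food → 5.25% → £0.63
Key duplication £9.78: taxable services → 9% → £0.88
Storage bin £16.93: everything else → 5.75% → £0.97
Bottle of merlot £11.35: alcoholic beverages → 10.5% → £1.19
Side table £103.24: furniture, under £200.00 → 0% → £0.00
Subtotal = £425.71; tax = £18.05; total due = £443.76

£443.76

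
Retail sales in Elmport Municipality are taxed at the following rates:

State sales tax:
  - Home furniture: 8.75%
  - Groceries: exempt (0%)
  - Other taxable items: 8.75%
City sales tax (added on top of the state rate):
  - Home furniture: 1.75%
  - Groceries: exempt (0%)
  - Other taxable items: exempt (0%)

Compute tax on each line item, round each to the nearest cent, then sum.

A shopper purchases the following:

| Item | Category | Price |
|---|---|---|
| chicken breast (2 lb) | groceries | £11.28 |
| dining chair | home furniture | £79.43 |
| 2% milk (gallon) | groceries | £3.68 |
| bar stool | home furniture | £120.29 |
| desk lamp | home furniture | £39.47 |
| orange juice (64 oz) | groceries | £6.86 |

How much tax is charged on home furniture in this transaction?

Dining chair £79.43: home furniture → 8.75% + 1.75% city = 10.5% → £8.34
Bar stool £120.29: home furniture → 8.75% + 1.75% city = 10.5% → £12.63
Desk lamp £39.47: home furniture → 8.75% + 1.75% city = 10.5% → £4.14
Tax on home furniture = £8.34 + £12.63 + £4.14 = £25.11

£25.11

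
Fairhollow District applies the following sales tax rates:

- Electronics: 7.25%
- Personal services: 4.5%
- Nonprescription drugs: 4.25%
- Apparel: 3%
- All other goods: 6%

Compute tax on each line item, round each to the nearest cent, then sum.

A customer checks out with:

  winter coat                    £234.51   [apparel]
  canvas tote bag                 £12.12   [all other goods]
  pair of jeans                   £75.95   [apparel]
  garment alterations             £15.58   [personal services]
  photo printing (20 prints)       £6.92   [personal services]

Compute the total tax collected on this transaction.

Winter coat £234.51: apparel → 3% → £7.04
Canvas tote bag £12.12: all other goods → 6% → £0.73
Pair of jeans £75.95: apparel → 3% → £2.28
Garment alterations £15.58: personal services → 4.5% → £0.70
Photo printing (20 prints) £6.92: personal services → 4.5% → £0.31
Total tax = £7.04 + £0.73 + £2.28 + £0.70 + £0.31 = £11.06

£11.06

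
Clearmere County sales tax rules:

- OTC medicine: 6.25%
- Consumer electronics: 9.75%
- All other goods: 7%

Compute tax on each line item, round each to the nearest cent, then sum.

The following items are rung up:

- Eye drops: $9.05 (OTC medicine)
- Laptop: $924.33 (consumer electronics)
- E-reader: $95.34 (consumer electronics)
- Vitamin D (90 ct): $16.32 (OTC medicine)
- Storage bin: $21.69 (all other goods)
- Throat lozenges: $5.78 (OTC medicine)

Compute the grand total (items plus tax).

$1175.40

Eye drops $9.05: OTC medicine → 6.25% → $0.57
Laptop $924.33: consumer electronics → 9.75% → $90.12
E-reader $95.34: consumer electronics → 9.75% → $9.30
Vitamin D (90 ct) $16.32: OTC medicine → 6.25% → $1.02
Storage bin $21.69: all other goods → 7% → $1.52
Throat lozenges $5.78: OTC medicine → 6.25% → $0.36
Subtotal = $1072.51; tax = $102.89; total due = $1175.40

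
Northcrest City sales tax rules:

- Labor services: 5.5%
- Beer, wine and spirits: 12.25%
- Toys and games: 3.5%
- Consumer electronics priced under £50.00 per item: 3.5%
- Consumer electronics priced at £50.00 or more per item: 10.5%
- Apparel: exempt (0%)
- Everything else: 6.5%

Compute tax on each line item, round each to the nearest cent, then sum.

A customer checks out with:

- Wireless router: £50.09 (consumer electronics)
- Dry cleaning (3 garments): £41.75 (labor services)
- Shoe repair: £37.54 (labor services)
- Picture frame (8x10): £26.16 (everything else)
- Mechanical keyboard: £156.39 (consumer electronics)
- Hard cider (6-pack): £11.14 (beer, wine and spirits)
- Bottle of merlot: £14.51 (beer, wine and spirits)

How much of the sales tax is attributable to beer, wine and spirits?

Hard cider (6-pack) £11.14: beer, wine and spirits → 12.25% → £1.36
Bottle of merlot £14.51: beer, wine and spirits → 12.25% → £1.78
Tax on beer, wine and spirits = £1.36 + £1.78 = £3.14

£3.14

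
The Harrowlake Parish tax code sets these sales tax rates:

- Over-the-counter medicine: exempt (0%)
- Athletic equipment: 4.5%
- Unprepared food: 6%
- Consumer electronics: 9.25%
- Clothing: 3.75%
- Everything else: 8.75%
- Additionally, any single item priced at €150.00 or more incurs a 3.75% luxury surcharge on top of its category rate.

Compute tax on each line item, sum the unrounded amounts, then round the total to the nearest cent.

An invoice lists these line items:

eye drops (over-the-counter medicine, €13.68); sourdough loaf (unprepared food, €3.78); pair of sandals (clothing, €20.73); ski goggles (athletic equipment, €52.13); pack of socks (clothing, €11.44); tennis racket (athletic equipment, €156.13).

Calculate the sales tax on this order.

€16.66

Eye drops €13.68: over-the-counter medicine → 0% → €0.00
Sourdough loaf €3.78: unprepared food → 6% → €0.2268
Pair of sandals €20.73: clothing → 3.75% → €0.777375
Ski goggles €52.13: athletic equipment → 4.5% → €2.34585
Pack of socks €11.44: clothing → 3.75% → €0.429
Tennis racket €156.13: athletic equipment → 4.5% + 3.75% surcharge = 8.25% → €12.880725
Unrounded tax sum = €16.65975 → €16.66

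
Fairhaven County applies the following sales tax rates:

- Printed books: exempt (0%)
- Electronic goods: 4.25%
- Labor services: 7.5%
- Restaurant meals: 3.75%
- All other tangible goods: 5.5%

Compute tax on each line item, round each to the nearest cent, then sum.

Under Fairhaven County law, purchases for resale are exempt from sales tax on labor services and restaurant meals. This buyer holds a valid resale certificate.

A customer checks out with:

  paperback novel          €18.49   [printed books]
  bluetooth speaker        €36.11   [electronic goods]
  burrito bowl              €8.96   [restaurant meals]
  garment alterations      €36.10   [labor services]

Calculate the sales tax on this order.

Paperback novel €18.49: printed books → 0% → €0.00
Bluetooth speaker €36.11: electronic goods → 4.25% → €1.53
Burrito bowl €8.96: restaurant meals, buyer-exempt → 0% → €0.00
Garment alterations €36.10: labor services, buyer-exempt → 0% → €0.00
Total tax = €1.53

€1.53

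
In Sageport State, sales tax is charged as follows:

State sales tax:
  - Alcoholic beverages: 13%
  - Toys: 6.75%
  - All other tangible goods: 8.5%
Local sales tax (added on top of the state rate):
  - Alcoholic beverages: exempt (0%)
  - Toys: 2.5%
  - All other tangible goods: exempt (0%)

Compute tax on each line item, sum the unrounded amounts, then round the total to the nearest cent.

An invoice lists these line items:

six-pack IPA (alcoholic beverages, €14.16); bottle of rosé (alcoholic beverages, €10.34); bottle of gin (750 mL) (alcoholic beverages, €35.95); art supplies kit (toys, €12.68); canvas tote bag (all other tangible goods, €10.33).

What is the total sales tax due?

€9.91

Six-pack IPA €14.16: alcoholic beverages → 13% + 0% local = 13% → €1.8408
Bottle of rosé €10.34: alcoholic beverages → 13% + 0% local = 13% → €1.3442
Bottle of gin (750 mL) €35.95: alcoholic beverages → 13% + 0% local = 13% → €4.6735
Art supplies kit €12.68: toys → 6.75% + 2.5% local = 9.25% → €1.1729
Canvas tote bag €10.33: all other tangible goods → 8.5% + 0% local = 8.5% → €0.87805
Unrounded tax sum = €9.90945 → €9.91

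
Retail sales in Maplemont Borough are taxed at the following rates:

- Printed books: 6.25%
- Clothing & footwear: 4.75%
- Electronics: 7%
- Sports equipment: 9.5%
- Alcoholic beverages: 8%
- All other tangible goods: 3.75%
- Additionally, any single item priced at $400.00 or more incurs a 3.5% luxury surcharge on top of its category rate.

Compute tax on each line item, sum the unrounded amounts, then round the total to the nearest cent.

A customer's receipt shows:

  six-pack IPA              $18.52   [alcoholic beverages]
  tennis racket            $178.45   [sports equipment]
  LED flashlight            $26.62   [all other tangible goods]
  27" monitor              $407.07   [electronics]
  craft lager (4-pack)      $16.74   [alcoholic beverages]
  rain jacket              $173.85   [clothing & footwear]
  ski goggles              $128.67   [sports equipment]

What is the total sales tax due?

$84.00

Six-pack IPA $18.52: alcoholic beverages → 8% → $1.4816
Tennis racket $178.45: sports equipment → 9.5% → $16.95275
LED flashlight $26.62: all other tangible goods → 3.75% → $0.99825
27" monitor $407.07: electronics → 7% + 3.5% surcharge = 10.5% → $42.74235
Craft lager (4-pack) $16.74: alcoholic beverages → 8% → $1.3392
Rain jacket $173.85: clothing & footwear → 4.75% → $8.257875
Ski goggles $128.67: sports equipment → 9.5% → $12.22365
Unrounded tax sum = $83.995675 → $84.00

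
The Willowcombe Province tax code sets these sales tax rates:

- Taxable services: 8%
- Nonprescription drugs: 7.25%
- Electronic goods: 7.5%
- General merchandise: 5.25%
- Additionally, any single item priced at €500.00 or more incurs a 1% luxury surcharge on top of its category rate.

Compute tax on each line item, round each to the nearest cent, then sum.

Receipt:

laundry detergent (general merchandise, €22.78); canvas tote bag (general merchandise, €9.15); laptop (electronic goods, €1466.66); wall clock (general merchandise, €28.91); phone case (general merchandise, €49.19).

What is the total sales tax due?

€130.45

Laundry detergent €22.78: general merchandise → 5.25% → €1.20
Canvas tote bag €9.15: general merchandise → 5.25% → €0.48
Laptop €1466.66: electronic goods → 7.5% + 1% surcharge = 8.5% → €124.67
Wall clock €28.91: general merchandise → 5.25% → €1.52
Phone case €49.19: general merchandise → 5.25% → €2.58
Total tax = €1.20 + €0.48 + €124.67 + €1.52 + €2.58 = €130.45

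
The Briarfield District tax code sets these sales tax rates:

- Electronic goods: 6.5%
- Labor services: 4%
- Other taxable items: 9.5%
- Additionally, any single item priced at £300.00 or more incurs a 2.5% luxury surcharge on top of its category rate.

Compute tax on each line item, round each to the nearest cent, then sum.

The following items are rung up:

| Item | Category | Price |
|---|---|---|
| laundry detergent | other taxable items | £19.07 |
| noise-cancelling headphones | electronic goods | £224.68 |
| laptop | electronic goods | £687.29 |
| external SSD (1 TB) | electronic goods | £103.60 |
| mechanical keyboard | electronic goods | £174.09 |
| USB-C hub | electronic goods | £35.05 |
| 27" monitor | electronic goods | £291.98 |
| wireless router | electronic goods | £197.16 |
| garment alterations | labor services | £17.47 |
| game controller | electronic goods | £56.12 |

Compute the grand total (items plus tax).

£1941.26

Laundry detergent £19.07: other taxable items → 9.5% → £1.81
Noise-cancelling headphones £224.68: electronic goods → 6.5% → £14.60
Laptop £687.29: electronic goods → 6.5% + 2.5% surcharge = 9% → £61.86
External SSD (1 TB) £103.60: electronic goods → 6.5% → £6.73
Mechanical keyboard £174.09: electronic goods → 6.5% → £11.32
USB-C hub £35.05: electronic goods → 6.5% → £2.28
27" monitor £291.98: electronic goods → 6.5% → £18.98
Wireless router £197.16: electronic goods → 6.5% → £12.82
Garment alterations £17.47: labor services → 4% → £0.70
Game controller £56.12: electronic goods → 6.5% → £3.65
Subtotal = £1806.51; tax = £134.75; total due = £1941.26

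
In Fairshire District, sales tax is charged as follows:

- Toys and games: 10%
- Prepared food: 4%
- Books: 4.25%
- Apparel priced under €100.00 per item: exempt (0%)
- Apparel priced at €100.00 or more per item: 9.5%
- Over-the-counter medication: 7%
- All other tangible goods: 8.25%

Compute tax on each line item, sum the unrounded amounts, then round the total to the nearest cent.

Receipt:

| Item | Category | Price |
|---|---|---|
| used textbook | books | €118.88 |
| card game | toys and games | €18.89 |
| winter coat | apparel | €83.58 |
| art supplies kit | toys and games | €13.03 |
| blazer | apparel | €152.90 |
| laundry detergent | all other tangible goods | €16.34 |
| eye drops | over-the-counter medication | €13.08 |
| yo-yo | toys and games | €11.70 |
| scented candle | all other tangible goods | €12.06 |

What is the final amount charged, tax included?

€467.66

Used textbook €118.88: books → 4.25% → €5.0524
Card game €18.89: toys and games → 10% → €1.889
Winter coat €83.58: apparel, under €100.00 → 0% → €0.00
Art supplies kit €13.03: toys and games → 10% → €1.303
Blazer €152.90: apparel, €100.00 or more → 9.5% → €14.5255
Laundry detergent €16.34: all other tangible goods → 8.25% → €1.34805
Eye drops €13.08: over-the-counter medication → 7% → €0.9156
Yo-yo €11.70: toys and games → 10% → €1.17
Scented candle €12.06: all other tangible goods → 8.25% → €0.99495
Subtotal = €440.46; unrounded tax = €27.1985 → €27.20; total due = €467.66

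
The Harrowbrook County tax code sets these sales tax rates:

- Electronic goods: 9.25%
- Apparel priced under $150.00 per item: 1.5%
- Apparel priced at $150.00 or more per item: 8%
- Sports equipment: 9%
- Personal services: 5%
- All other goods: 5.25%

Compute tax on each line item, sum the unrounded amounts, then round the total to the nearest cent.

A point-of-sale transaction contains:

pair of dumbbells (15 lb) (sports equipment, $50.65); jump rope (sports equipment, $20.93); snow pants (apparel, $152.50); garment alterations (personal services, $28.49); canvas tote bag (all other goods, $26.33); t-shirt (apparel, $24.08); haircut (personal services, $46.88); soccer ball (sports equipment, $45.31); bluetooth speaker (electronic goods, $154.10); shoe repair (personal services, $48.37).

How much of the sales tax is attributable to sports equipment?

$10.52

Pair of dumbbells (15 lb) $50.65: sports equipment → 9% → $4.5585
Jump rope $20.93: sports equipment → 9% → $1.8837
Soccer ball $45.31: sports equipment → 9% → $4.0779
Tax on sports equipment: unrounded sum = $10.5201 → $10.52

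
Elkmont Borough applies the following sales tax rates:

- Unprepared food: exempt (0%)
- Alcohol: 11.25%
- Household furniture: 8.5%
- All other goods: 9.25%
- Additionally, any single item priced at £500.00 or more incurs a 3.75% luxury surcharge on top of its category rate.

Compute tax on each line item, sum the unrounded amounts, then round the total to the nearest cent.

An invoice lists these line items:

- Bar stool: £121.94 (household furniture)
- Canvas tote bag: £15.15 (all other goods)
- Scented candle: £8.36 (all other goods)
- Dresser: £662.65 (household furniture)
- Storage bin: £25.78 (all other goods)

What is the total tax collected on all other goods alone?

£4.56

Canvas tote bag £15.15: all other goods → 9.25% → £1.401375
Scented candle £8.36: all other goods → 9.25% → £0.7733
Storage bin £25.78: all other goods → 9.25% → £2.38465
Tax on all other goods: unrounded sum = £4.559325 → £4.56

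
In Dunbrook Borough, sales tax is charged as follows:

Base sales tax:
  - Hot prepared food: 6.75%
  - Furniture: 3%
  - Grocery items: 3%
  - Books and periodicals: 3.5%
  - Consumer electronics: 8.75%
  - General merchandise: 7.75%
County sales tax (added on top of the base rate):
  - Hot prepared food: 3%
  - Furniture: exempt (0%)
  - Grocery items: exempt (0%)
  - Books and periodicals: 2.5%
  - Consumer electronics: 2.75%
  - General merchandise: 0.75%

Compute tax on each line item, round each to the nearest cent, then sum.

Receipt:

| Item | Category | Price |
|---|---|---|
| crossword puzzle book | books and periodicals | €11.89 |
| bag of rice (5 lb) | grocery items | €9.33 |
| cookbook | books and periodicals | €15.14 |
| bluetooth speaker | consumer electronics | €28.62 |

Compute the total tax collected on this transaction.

€5.19

Crossword puzzle book €11.89: books and periodicals → 3.5% + 2.5% county = 6% → €0.71
Bag of rice (5 lb) €9.33: grocery items → 3% + 0% county = 3% → €0.28
Cookbook €15.14: books and periodicals → 3.5% + 2.5% county = 6% → €0.91
Bluetooth speaker €28.62: consumer electronics → 8.75% + 2.75% county = 11.5% → €3.29
Total tax = €0.71 + €0.28 + €0.91 + €3.29 = €5.19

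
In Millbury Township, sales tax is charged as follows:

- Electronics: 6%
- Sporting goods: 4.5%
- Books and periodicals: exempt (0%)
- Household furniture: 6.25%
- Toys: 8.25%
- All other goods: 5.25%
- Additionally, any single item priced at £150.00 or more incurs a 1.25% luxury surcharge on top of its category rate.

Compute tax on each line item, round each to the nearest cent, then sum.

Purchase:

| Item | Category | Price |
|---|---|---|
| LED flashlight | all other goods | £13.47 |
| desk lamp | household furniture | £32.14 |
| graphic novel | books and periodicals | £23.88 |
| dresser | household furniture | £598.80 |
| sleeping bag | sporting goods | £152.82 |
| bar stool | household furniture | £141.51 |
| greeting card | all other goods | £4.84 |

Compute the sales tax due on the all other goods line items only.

£0.96

LED flashlight £13.47: all other goods → 5.25% → £0.71
Greeting card £4.84: all other goods → 5.25% → £0.25
Tax on all other goods = £0.71 + £0.25 = £0.96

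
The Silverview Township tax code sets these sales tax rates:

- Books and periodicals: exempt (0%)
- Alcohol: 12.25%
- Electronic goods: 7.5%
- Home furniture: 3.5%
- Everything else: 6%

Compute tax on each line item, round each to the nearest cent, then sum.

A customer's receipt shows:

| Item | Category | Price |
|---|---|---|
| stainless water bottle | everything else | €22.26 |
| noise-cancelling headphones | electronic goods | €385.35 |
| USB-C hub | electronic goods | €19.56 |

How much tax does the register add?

€31.71

Stainless water bottle €22.26: everything else → 6% → €1.34
Noise-cancelling headphones €385.35: electronic goods → 7.5% → €28.90
USB-C hub €19.56: electronic goods → 7.5% → €1.47
Total tax = €1.34 + €28.90 + €1.47 = €31.71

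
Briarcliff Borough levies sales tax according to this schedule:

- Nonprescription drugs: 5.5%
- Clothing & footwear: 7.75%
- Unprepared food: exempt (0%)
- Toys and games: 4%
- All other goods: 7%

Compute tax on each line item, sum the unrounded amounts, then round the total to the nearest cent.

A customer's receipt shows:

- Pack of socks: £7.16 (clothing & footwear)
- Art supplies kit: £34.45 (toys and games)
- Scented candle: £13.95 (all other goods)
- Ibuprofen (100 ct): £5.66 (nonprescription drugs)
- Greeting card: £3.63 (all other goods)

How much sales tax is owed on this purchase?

Pack of socks £7.16: clothing & footwear → 7.75% → £0.5549
Art supplies kit £34.45: toys and games → 4% → £1.378
Scented candle £13.95: all other goods → 7% → £0.9765
Ibuprofen (100 ct) £5.66: nonprescription drugs → 5.5% → £0.3113
Greeting card £3.63: all other goods → 7% → £0.2541
Unrounded tax sum = £3.4748 → £3.47

£3.47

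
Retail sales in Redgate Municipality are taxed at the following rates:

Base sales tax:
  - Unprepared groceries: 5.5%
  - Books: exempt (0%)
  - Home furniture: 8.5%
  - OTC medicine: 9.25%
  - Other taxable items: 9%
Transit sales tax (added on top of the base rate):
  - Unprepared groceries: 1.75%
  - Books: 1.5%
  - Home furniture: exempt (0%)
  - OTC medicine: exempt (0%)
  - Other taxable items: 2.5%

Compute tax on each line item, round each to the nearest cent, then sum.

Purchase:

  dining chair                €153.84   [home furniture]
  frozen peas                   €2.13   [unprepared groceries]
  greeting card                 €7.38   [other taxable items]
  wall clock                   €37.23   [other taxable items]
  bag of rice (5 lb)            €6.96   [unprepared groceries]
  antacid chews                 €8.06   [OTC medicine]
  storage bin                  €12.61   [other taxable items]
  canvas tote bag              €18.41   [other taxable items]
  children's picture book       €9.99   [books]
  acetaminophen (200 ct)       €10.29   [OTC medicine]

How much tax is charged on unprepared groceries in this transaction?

€0.65

Frozen peas €2.13: unprepared groceries → 5.5% + 1.75% transit = 7.25% → €0.15
Bag of rice (5 lb) €6.96: unprepared groceries → 5.5% + 1.75% transit = 7.25% → €0.50
Tax on unprepared groceries = €0.15 + €0.50 = €0.65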